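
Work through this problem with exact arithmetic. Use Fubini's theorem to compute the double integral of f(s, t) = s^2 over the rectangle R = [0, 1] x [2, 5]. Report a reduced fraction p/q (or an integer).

f(s, t) is a tensor product of a function of s and a function of t, and both factors are bounded continuous (hence Lebesgue integrable) on the rectangle, so Fubini's theorem applies:
  integral_R f d(m x m) = (integral_a1^b1 s^2 ds) * (integral_a2^b2 1 dt).
Inner integral in s: integral_{0}^{1} s^2 ds = (1^3 - 0^3)/3
  = 1/3.
Inner integral in t: integral_{2}^{5} 1 dt = (5^1 - 2^1)/1
  = 3.
Product: (1/3) * (3) = 1.

1


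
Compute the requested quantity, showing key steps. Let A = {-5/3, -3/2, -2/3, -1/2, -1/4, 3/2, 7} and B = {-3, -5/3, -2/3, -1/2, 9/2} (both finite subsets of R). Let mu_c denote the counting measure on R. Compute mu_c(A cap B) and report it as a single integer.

Counting measure on a finite set equals cardinality. mu_c(A cap B) = |A cap B| (elements appearing in both).
Enumerating the elements of A that also lie in B gives 3 element(s).
So mu_c(A cap B) = 3.

3


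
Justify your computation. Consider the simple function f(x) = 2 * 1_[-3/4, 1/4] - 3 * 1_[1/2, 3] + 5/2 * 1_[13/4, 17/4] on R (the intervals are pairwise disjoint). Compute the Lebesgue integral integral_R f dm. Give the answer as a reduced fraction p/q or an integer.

For a simple function f = sum_i c_i * 1_{A_i} with disjoint A_i,
  integral f dm = sum_i c_i * m(A_i).
Lengths of the A_i:
  m(A_1) = 1/4 - (-3/4) = 1.
  m(A_2) = 3 - 1/2 = 5/2.
  m(A_3) = 17/4 - 13/4 = 1.
Contributions c_i * m(A_i):
  (2) * (1) = 2.
  (-3) * (5/2) = -15/2.
  (5/2) * (1) = 5/2.
Total: 2 - 15/2 + 5/2 = -3.

-3


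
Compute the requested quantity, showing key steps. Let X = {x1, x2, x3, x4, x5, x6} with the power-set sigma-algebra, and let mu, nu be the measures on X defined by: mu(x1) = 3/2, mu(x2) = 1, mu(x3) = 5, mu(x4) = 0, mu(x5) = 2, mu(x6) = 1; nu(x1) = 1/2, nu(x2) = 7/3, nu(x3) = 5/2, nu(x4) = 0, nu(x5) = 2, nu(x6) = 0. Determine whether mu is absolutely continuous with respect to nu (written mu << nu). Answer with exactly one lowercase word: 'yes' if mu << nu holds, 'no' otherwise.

mu << nu means: every nu-null measurable set is also mu-null; equivalently, for every atom x, if nu({x}) = 0 then mu({x}) = 0.
Checking each atom:
  x1: nu = 1/2 > 0 -> no constraint.
  x2: nu = 7/3 > 0 -> no constraint.
  x3: nu = 5/2 > 0 -> no constraint.
  x4: nu = 0, mu = 0 -> consistent with mu << nu.
  x5: nu = 2 > 0 -> no constraint.
  x6: nu = 0, mu = 1 > 0 -> violates mu << nu.
The atom(s) x6 violate the condition (nu = 0 but mu > 0). Therefore mu is NOT absolutely continuous w.r.t. nu.

no


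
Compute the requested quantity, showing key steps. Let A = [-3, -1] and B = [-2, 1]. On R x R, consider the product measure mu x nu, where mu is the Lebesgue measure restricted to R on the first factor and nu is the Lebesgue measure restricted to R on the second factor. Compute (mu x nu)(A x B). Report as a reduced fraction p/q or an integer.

For a measurable rectangle A x B, the product measure satisfies
  (mu x nu)(A x B) = mu(A) * nu(B).
  mu(A) = 2.
  nu(B) = 3.
  (mu x nu)(A x B) = 2 * 3 = 6.

6


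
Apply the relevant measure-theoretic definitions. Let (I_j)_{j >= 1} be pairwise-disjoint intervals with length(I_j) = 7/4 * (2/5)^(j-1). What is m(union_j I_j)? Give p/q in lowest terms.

By countable additivity of the Lebesgue measure on pairwise disjoint measurable sets,
  m(union_{j >= 1} I_j) = sum_{j >= 1} m(I_j) = sum_{j >= 1} a * r^(j-1),
  with a = 7/4 and r = 2/5.
Since 0 < r = 2/5 < 1, the geometric series converges:
  sum_{j >= 1} a * r^(j-1) = a / (1 - r).
  = 7/4 / (1 - 2/5)
  = 7/4 / (3/5)
  = 35/12.

35/12


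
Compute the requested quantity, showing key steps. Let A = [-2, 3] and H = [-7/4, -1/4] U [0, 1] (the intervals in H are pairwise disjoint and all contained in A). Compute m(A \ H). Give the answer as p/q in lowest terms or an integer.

The ambient interval has length m(A) = 3 - (-2) = 5.
Since the holes are disjoint and sit inside A, by finite additivity
  m(H) = sum_i (b_i - a_i), and m(A \ H) = m(A) - m(H).
Computing the hole measures:
  m(H_1) = -1/4 - (-7/4) = 3/2.
  m(H_2) = 1 - 0 = 1.
Summed: m(H) = 3/2 + 1 = 5/2.
So m(A \ H) = 5 - 5/2 = 5/2.

5/2


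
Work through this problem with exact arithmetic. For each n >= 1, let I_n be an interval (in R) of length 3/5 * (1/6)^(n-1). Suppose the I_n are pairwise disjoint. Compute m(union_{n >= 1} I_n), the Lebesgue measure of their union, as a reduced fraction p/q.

By countable additivity of the Lebesgue measure on pairwise disjoint measurable sets,
  m(union_{n >= 1} I_n) = sum_{n >= 1} m(I_n) = sum_{n >= 1} a * r^(n-1),
  with a = 3/5 and r = 1/6.
Since 0 < r = 1/6 < 1, the geometric series converges:
  sum_{n >= 1} a * r^(n-1) = a / (1 - r).
  = 3/5 / (1 - 1/6)
  = 3/5 / (5/6)
  = 18/25.

18/25


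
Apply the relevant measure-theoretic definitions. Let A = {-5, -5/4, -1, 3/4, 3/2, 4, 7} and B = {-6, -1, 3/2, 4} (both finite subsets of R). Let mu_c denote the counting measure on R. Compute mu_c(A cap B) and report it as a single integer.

Counting measure on a finite set equals cardinality. mu_c(A cap B) = |A cap B| (elements appearing in both).
Enumerating the elements of A that also lie in B gives 3 element(s).
So mu_c(A cap B) = 3.

3


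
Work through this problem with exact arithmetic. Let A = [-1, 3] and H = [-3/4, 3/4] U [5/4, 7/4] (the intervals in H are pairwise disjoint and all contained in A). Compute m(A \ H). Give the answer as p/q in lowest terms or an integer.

The ambient interval has length m(A) = 3 - (-1) = 4.
Since the holes are disjoint and sit inside A, by finite additivity
  m(H) = sum_i (b_i - a_i), and m(A \ H) = m(A) - m(H).
Computing the hole measures:
  m(H_1) = 3/4 - (-3/4) = 3/2.
  m(H_2) = 7/4 - 5/4 = 1/2.
Summed: m(H) = 3/2 + 1/2 = 2.
So m(A \ H) = 4 - 2 = 2.

2


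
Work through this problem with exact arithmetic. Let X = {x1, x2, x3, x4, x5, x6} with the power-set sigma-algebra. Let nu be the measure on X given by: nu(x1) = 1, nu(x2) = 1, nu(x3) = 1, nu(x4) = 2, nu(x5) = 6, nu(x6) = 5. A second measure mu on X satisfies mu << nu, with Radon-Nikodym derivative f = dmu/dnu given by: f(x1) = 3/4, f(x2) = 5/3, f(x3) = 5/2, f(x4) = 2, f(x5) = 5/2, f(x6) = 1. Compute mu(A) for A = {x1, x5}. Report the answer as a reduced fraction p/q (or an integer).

By the defining property of the Radon-Nikodym derivative, for every measurable set A,
  mu(A) = integral_A f dnu.
Since nu is a discrete measure concentrated on the atoms of X, the integral over A reduces to the sum
  mu(A) = sum_{x in A} f(x) * nu({x}).
Computing each term:
  x1: f(x1) * nu(x1) = 3/4 * 1 = 3/4.
  x5: f(x5) * nu(x5) = 5/2 * 6 = 15.
Summing: mu(A) = 3/4 + 15 = 63/4.

63/4


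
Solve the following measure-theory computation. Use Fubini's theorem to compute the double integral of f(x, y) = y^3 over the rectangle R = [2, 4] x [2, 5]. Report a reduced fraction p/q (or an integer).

f(x, y) is a tensor product of a function of x and a function of y, and both factors are bounded continuous (hence Lebesgue integrable) on the rectangle, so Fubini's theorem applies:
  integral_R f d(m x m) = (integral_a1^b1 1 dx) * (integral_a2^b2 y^3 dy).
Inner integral in x: integral_{2}^{4} 1 dx = (4^1 - 2^1)/1
  = 2.
Inner integral in y: integral_{2}^{5} y^3 dy = (5^4 - 2^4)/4
  = 609/4.
Product: (2) * (609/4) = 609/2.

609/2


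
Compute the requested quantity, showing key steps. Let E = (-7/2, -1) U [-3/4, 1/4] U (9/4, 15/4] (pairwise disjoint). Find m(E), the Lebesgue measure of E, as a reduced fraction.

For pairwise disjoint intervals, m(union_i I_i) = sum_i m(I_i),
and m is invariant under swapping open/closed endpoints (single points have measure 0).
So m(E) = sum_i (b_i - a_i).
  I_1 has length -1 - (-7/2) = 5/2.
  I_2 has length 1/4 - (-3/4) = 1.
  I_3 has length 15/4 - 9/4 = 3/2.
Summing:
  m(E) = 5/2 + 1 + 3/2 = 5.

5


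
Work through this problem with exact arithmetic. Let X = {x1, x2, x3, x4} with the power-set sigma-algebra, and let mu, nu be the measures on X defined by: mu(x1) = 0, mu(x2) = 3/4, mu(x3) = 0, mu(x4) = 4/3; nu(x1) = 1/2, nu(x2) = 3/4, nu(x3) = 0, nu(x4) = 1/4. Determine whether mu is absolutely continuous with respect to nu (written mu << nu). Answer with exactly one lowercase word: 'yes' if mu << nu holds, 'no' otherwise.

mu << nu means: every nu-null measurable set is also mu-null; equivalently, for every atom x, if nu({x}) = 0 then mu({x}) = 0.
Checking each atom:
  x1: nu = 1/2 > 0 -> no constraint.
  x2: nu = 3/4 > 0 -> no constraint.
  x3: nu = 0, mu = 0 -> consistent with mu << nu.
  x4: nu = 1/4 > 0 -> no constraint.
No atom violates the condition. Therefore mu << nu.

yes


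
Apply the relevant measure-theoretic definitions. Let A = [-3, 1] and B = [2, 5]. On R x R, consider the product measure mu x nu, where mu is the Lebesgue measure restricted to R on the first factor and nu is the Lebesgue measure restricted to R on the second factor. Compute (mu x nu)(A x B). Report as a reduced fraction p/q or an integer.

For a measurable rectangle A x B, the product measure satisfies
  (mu x nu)(A x B) = mu(A) * nu(B).
  mu(A) = 4.
  nu(B) = 3.
  (mu x nu)(A x B) = 4 * 3 = 12.

12


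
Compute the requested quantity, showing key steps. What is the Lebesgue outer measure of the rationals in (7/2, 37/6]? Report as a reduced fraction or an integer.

E = Q cap (7/2, 37/6] is a subset of Q, which is countable. Enumerate Q = {q_1, q_2, ...}; for any eps > 0, cover q_k by the open interval (q_k - eps/2^(k+1), q_k + eps/2^(k+1)), of length eps/2^k. The total cover length is sum_{k>=1} eps/2^k = eps. Hence m*(E) <= m*(Q) <= eps for every eps > 0, and since outer measure is non-negative, m*(E) = 0.

0


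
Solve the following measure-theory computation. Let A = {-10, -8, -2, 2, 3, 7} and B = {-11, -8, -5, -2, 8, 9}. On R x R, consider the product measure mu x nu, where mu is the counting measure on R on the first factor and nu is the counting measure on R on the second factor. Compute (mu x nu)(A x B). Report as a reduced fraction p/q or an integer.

For a measurable rectangle A x B, the product measure satisfies
  (mu x nu)(A x B) = mu(A) * nu(B).
  mu(A) = 6.
  nu(B) = 6.
  (mu x nu)(A x B) = 6 * 6 = 36.

36


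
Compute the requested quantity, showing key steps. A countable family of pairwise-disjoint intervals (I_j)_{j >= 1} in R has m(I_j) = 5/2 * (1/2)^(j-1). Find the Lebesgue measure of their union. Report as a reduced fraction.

By countable additivity of the Lebesgue measure on pairwise disjoint measurable sets,
  m(union_{j >= 1} I_j) = sum_{j >= 1} m(I_j) = sum_{j >= 1} a * r^(j-1),
  with a = 5/2 and r = 1/2.
Since 0 < r = 1/2 < 1, the geometric series converges:
  sum_{j >= 1} a * r^(j-1) = a / (1 - r).
  = 5/2 / (1 - 1/2)
  = 5/2 / (1/2)
  = 5.

5


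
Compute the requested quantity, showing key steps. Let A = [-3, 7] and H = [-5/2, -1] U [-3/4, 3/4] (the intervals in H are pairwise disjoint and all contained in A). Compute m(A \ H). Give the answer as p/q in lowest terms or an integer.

The ambient interval has length m(A) = 7 - (-3) = 10.
Since the holes are disjoint and sit inside A, by finite additivity
  m(H) = sum_i (b_i - a_i), and m(A \ H) = m(A) - m(H).
Computing the hole measures:
  m(H_1) = -1 - (-5/2) = 3/2.
  m(H_2) = 3/4 - (-3/4) = 3/2.
Summed: m(H) = 3/2 + 3/2 = 3.
So m(A \ H) = 10 - 3 = 7.

7


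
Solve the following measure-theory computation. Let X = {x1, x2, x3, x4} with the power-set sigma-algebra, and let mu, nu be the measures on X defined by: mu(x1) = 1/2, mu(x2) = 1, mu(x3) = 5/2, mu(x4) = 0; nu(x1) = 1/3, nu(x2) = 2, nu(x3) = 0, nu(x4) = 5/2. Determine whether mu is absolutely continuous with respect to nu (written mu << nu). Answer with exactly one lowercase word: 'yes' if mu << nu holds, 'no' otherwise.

mu << nu means: every nu-null measurable set is also mu-null; equivalently, for every atom x, if nu({x}) = 0 then mu({x}) = 0.
Checking each atom:
  x1: nu = 1/3 > 0 -> no constraint.
  x2: nu = 2 > 0 -> no constraint.
  x3: nu = 0, mu = 5/2 > 0 -> violates mu << nu.
  x4: nu = 5/2 > 0 -> no constraint.
The atom(s) x3 violate the condition (nu = 0 but mu > 0). Therefore mu is NOT absolutely continuous w.r.t. nu.

no


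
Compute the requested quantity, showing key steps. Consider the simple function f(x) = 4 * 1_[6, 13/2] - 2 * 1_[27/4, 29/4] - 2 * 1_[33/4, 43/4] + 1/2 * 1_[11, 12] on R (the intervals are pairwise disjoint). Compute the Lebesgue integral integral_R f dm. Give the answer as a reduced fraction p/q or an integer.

For a simple function f = sum_i c_i * 1_{A_i} with disjoint A_i,
  integral f dm = sum_i c_i * m(A_i).
Lengths of the A_i:
  m(A_1) = 13/2 - 6 = 1/2.
  m(A_2) = 29/4 - 27/4 = 1/2.
  m(A_3) = 43/4 - 33/4 = 5/2.
  m(A_4) = 12 - 11 = 1.
Contributions c_i * m(A_i):
  (4) * (1/2) = 2.
  (-2) * (1/2) = -1.
  (-2) * (5/2) = -5.
  (1/2) * (1) = 1/2.
Total: 2 - 1 - 5 + 1/2 = -7/2.

-7/2


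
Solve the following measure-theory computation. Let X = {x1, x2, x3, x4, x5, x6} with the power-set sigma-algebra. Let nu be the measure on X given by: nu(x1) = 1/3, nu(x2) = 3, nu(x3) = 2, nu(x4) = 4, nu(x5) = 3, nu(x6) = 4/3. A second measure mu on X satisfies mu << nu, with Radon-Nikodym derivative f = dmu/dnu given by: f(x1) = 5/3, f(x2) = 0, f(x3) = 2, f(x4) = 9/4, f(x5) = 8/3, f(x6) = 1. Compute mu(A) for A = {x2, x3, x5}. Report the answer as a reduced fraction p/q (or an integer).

By the defining property of the Radon-Nikodym derivative, for every measurable set A,
  mu(A) = integral_A f dnu.
Since nu is a discrete measure concentrated on the atoms of X, the integral over A reduces to the sum
  mu(A) = sum_{x in A} f(x) * nu({x}).
Computing each term:
  x2: f(x2) * nu(x2) = 0 * 3 = 0.
  x3: f(x3) * nu(x3) = 2 * 2 = 4.
  x5: f(x5) * nu(x5) = 8/3 * 3 = 8.
Summing: mu(A) = 0 + 4 + 8 = 12.

12


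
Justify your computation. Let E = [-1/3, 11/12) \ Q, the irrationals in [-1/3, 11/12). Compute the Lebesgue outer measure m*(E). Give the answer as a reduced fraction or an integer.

The interval I = [-1/3, 11/12) has m(I) = 11/12 - (-1/3) = 5/4 (endpoints are measure-zero, so open/closed/half-open agree). Write I = (I cap Q) u (I \ Q). The rationals in I are countable, so m*(I cap Q) = 0 (cover each rational by intervals whose total length is arbitrarily small). By countable subadditivity m*(I) <= m*(I cap Q) + m*(I \ Q), hence m*(I \ Q) >= m(I) = 5/4. The reverse inequality m*(I \ Q) <= m*(I) = 5/4 is trivial since (I \ Q) is a subset of I. Therefore m*(I \ Q) = 5/4.

5/4


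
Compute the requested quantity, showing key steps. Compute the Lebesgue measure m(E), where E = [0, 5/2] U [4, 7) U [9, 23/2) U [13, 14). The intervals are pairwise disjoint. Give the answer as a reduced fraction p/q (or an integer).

For pairwise disjoint intervals, m(union_i I_i) = sum_i m(I_i),
and m is invariant under swapping open/closed endpoints (single points have measure 0).
So m(E) = sum_i (b_i - a_i).
  I_1 has length 5/2 - 0 = 5/2.
  I_2 has length 7 - 4 = 3.
  I_3 has length 23/2 - 9 = 5/2.
  I_4 has length 14 - 13 = 1.
Summing:
  m(E) = 5/2 + 3 + 5/2 + 1 = 9.

9


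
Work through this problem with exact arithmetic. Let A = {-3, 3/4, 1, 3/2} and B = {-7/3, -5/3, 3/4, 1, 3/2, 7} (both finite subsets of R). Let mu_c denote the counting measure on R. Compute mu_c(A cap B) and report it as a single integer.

Counting measure on a finite set equals cardinality. mu_c(A cap B) = |A cap B| (elements appearing in both).
Enumerating the elements of A that also lie in B gives 3 element(s).
So mu_c(A cap B) = 3.

3


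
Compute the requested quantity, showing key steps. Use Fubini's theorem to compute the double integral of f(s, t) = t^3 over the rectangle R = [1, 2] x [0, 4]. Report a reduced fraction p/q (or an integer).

f(s, t) is a tensor product of a function of s and a function of t, and both factors are bounded continuous (hence Lebesgue integrable) on the rectangle, so Fubini's theorem applies:
  integral_R f d(m x m) = (integral_a1^b1 1 ds) * (integral_a2^b2 t^3 dt).
Inner integral in s: integral_{1}^{2} 1 ds = (2^1 - 1^1)/1
  = 1.
Inner integral in t: integral_{0}^{4} t^3 dt = (4^4 - 0^4)/4
  = 64.
Product: (1) * (64) = 64.

64


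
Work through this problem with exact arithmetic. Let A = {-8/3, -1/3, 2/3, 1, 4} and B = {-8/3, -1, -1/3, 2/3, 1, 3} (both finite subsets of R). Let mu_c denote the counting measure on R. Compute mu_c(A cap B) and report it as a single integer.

Counting measure on a finite set equals cardinality. mu_c(A cap B) = |A cap B| (elements appearing in both).
Enumerating the elements of A that also lie in B gives 4 element(s).
So mu_c(A cap B) = 4.

4


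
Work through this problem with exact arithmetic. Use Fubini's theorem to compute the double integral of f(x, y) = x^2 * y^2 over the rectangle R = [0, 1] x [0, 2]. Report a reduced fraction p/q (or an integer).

f(x, y) is a tensor product of a function of x and a function of y, and both factors are bounded continuous (hence Lebesgue integrable) on the rectangle, so Fubini's theorem applies:
  integral_R f d(m x m) = (integral_a1^b1 x^2 dx) * (integral_a2^b2 y^2 dy).
Inner integral in x: integral_{0}^{1} x^2 dx = (1^3 - 0^3)/3
  = 1/3.
Inner integral in y: integral_{0}^{2} y^2 dy = (2^3 - 0^3)/3
  = 8/3.
Product: (1/3) * (8/3) = 8/9.

8/9


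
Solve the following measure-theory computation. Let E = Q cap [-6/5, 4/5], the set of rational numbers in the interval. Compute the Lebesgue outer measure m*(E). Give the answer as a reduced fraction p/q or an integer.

E = Q cap [-6/5, 4/5] is a subset of Q, which is countable. Enumerate Q = {q_1, q_2, ...}; for any eps > 0, cover q_k by the open interval (q_k - eps/2^(k+1), q_k + eps/2^(k+1)), of length eps/2^k. The total cover length is sum_{k>=1} eps/2^k = eps. Hence m*(E) <= m*(Q) <= eps for every eps > 0, and since outer measure is non-negative, m*(E) = 0.

0


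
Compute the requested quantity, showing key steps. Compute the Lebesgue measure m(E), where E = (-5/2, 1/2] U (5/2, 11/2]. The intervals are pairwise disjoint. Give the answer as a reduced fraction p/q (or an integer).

For pairwise disjoint intervals, m(union_i I_i) = sum_i m(I_i),
and m is invariant under swapping open/closed endpoints (single points have measure 0).
So m(E) = sum_i (b_i - a_i).
  I_1 has length 1/2 - (-5/2) = 3.
  I_2 has length 11/2 - 5/2 = 3.
Summing:
  m(E) = 3 + 3 = 6.

6


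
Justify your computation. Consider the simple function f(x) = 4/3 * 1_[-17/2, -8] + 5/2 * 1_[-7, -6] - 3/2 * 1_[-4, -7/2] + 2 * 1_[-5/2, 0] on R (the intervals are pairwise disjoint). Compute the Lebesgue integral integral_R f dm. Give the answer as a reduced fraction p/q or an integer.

For a simple function f = sum_i c_i * 1_{A_i} with disjoint A_i,
  integral f dm = sum_i c_i * m(A_i).
Lengths of the A_i:
  m(A_1) = -8 - (-17/2) = 1/2.
  m(A_2) = -6 - (-7) = 1.
  m(A_3) = -7/2 - (-4) = 1/2.
  m(A_4) = 0 - (-5/2) = 5/2.
Contributions c_i * m(A_i):
  (4/3) * (1/2) = 2/3.
  (5/2) * (1) = 5/2.
  (-3/2) * (1/2) = -3/4.
  (2) * (5/2) = 5.
Total: 2/3 + 5/2 - 3/4 + 5 = 89/12.

89/12


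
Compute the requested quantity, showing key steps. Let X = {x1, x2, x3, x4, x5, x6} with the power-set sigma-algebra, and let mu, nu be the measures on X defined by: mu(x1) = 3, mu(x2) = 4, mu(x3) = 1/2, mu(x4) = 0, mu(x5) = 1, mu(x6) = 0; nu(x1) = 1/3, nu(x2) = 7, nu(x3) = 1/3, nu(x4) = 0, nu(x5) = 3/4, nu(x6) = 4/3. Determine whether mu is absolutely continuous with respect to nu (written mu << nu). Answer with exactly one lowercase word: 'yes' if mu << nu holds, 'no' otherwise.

mu << nu means: every nu-null measurable set is also mu-null; equivalently, for every atom x, if nu({x}) = 0 then mu({x}) = 0.
Checking each atom:
  x1: nu = 1/3 > 0 -> no constraint.
  x2: nu = 7 > 0 -> no constraint.
  x3: nu = 1/3 > 0 -> no constraint.
  x4: nu = 0, mu = 0 -> consistent with mu << nu.
  x5: nu = 3/4 > 0 -> no constraint.
  x6: nu = 4/3 > 0 -> no constraint.
No atom violates the condition. Therefore mu << nu.

yes


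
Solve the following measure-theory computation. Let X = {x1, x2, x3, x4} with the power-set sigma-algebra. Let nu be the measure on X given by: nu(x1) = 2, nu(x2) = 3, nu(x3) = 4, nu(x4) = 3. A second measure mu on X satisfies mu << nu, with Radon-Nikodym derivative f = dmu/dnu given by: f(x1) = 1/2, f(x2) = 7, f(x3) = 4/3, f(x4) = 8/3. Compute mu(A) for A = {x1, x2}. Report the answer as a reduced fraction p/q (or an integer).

By the defining property of the Radon-Nikodym derivative, for every measurable set A,
  mu(A) = integral_A f dnu.
Since nu is a discrete measure concentrated on the atoms of X, the integral over A reduces to the sum
  mu(A) = sum_{x in A} f(x) * nu({x}).
Computing each term:
  x1: f(x1) * nu(x1) = 1/2 * 2 = 1.
  x2: f(x2) * nu(x2) = 7 * 3 = 21.
Summing: mu(A) = 1 + 21 = 22.

22


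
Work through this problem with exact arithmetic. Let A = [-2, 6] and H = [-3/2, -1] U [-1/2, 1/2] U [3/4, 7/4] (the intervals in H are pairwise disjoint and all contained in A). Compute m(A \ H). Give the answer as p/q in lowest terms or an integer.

The ambient interval has length m(A) = 6 - (-2) = 8.
Since the holes are disjoint and sit inside A, by finite additivity
  m(H) = sum_i (b_i - a_i), and m(A \ H) = m(A) - m(H).
Computing the hole measures:
  m(H_1) = -1 - (-3/2) = 1/2.
  m(H_2) = 1/2 - (-1/2) = 1.
  m(H_3) = 7/4 - 3/4 = 1.
Summed: m(H) = 1/2 + 1 + 1 = 5/2.
So m(A \ H) = 8 - 5/2 = 11/2.

11/2


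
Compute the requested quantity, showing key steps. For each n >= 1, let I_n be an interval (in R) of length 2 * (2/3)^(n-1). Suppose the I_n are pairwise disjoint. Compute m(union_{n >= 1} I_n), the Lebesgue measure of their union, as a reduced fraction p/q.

By countable additivity of the Lebesgue measure on pairwise disjoint measurable sets,
  m(union_{n >= 1} I_n) = sum_{n >= 1} m(I_n) = sum_{n >= 1} a * r^(n-1),
  with a = 2 and r = 2/3.
Since 0 < r = 2/3 < 1, the geometric series converges:
  sum_{n >= 1} a * r^(n-1) = a / (1 - r).
  = 2 / (1 - 2/3)
  = 2 / (1/3)
  = 6.

6


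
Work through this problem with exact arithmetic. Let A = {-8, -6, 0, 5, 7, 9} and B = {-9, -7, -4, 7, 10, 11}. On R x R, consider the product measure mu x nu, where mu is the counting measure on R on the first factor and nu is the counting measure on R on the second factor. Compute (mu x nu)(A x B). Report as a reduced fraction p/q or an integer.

For a measurable rectangle A x B, the product measure satisfies
  (mu x nu)(A x B) = mu(A) * nu(B).
  mu(A) = 6.
  nu(B) = 6.
  (mu x nu)(A x B) = 6 * 6 = 36.

36


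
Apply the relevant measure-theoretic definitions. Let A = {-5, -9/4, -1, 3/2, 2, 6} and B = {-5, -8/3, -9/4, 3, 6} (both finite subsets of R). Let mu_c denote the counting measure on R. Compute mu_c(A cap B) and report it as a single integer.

Counting measure on a finite set equals cardinality. mu_c(A cap B) = |A cap B| (elements appearing in both).
Enumerating the elements of A that also lie in B gives 3 element(s).
So mu_c(A cap B) = 3.

3


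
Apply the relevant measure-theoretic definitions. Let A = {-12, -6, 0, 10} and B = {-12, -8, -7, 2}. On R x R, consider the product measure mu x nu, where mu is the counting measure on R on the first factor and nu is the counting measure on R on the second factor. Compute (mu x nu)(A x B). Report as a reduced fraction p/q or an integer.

For a measurable rectangle A x B, the product measure satisfies
  (mu x nu)(A x B) = mu(A) * nu(B).
  mu(A) = 4.
  nu(B) = 4.
  (mu x nu)(A x B) = 4 * 4 = 16.

16


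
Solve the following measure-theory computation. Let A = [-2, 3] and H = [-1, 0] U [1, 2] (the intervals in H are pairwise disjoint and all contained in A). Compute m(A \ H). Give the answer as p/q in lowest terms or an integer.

The ambient interval has length m(A) = 3 - (-2) = 5.
Since the holes are disjoint and sit inside A, by finite additivity
  m(H) = sum_i (b_i - a_i), and m(A \ H) = m(A) - m(H).
Computing the hole measures:
  m(H_1) = 0 - (-1) = 1.
  m(H_2) = 2 - 1 = 1.
Summed: m(H) = 1 + 1 = 2.
So m(A \ H) = 5 - 2 = 3.

3


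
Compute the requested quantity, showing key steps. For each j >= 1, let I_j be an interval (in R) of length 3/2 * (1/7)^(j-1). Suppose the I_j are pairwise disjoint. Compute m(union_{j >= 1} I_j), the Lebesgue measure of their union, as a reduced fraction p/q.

By countable additivity of the Lebesgue measure on pairwise disjoint measurable sets,
  m(union_{j >= 1} I_j) = sum_{j >= 1} m(I_j) = sum_{j >= 1} a * r^(j-1),
  with a = 3/2 and r = 1/7.
Since 0 < r = 1/7 < 1, the geometric series converges:
  sum_{j >= 1} a * r^(j-1) = a / (1 - r).
  = 3/2 / (1 - 1/7)
  = 3/2 / (6/7)
  = 7/4.

7/4


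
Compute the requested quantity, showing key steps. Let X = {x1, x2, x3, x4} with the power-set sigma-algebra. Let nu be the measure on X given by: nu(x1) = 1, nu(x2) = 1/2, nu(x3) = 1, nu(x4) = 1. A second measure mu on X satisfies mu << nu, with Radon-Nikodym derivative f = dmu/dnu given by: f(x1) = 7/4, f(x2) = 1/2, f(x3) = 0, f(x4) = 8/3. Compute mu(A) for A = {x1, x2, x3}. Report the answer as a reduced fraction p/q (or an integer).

By the defining property of the Radon-Nikodym derivative, for every measurable set A,
  mu(A) = integral_A f dnu.
Since nu is a discrete measure concentrated on the atoms of X, the integral over A reduces to the sum
  mu(A) = sum_{x in A} f(x) * nu({x}).
Computing each term:
  x1: f(x1) * nu(x1) = 7/4 * 1 = 7/4.
  x2: f(x2) * nu(x2) = 1/2 * 1/2 = 1/4.
  x3: f(x3) * nu(x3) = 0 * 1 = 0.
Summing: mu(A) = 7/4 + 1/4 + 0 = 2.

2


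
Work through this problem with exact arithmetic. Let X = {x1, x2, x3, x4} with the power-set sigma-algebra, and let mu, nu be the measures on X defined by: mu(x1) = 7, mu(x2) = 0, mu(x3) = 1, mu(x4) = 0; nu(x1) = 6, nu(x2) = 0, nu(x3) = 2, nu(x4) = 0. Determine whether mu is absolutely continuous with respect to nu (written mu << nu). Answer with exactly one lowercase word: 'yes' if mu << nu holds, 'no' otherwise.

mu << nu means: every nu-null measurable set is also mu-null; equivalently, for every atom x, if nu({x}) = 0 then mu({x}) = 0.
Checking each atom:
  x1: nu = 6 > 0 -> no constraint.
  x2: nu = 0, mu = 0 -> consistent with mu << nu.
  x3: nu = 2 > 0 -> no constraint.
  x4: nu = 0, mu = 0 -> consistent with mu << nu.
No atom violates the condition. Therefore mu << nu.

yes


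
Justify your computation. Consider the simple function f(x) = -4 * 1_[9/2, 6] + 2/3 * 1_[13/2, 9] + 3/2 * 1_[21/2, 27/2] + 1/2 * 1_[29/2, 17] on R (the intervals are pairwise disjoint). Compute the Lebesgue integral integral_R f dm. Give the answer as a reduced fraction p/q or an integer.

For a simple function f = sum_i c_i * 1_{A_i} with disjoint A_i,
  integral f dm = sum_i c_i * m(A_i).
Lengths of the A_i:
  m(A_1) = 6 - 9/2 = 3/2.
  m(A_2) = 9 - 13/2 = 5/2.
  m(A_3) = 27/2 - 21/2 = 3.
  m(A_4) = 17 - 29/2 = 5/2.
Contributions c_i * m(A_i):
  (-4) * (3/2) = -6.
  (2/3) * (5/2) = 5/3.
  (3/2) * (3) = 9/2.
  (1/2) * (5/2) = 5/4.
Total: -6 + 5/3 + 9/2 + 5/4 = 17/12.

17/12


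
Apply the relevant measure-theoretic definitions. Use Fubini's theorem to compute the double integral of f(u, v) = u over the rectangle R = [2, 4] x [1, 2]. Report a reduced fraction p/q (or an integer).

f(u, v) is a tensor product of a function of u and a function of v, and both factors are bounded continuous (hence Lebesgue integrable) on the rectangle, so Fubini's theorem applies:
  integral_R f d(m x m) = (integral_a1^b1 u du) * (integral_a2^b2 1 dv).
Inner integral in u: integral_{2}^{4} u du = (4^2 - 2^2)/2
  = 6.
Inner integral in v: integral_{1}^{2} 1 dv = (2^1 - 1^1)/1
  = 1.
Product: (6) * (1) = 6.

6


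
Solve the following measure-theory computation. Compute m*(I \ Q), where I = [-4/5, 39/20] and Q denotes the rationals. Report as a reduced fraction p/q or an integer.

The interval I = [-4/5, 39/20] has m(I) = 39/20 - (-4/5) = 11/4 (endpoints are measure-zero, so open/closed/half-open agree). Write I = (I cap Q) u (I \ Q). The rationals in I are countable, so m*(I cap Q) = 0 (cover each rational by intervals whose total length is arbitrarily small). By countable subadditivity m*(I) <= m*(I cap Q) + m*(I \ Q), hence m*(I \ Q) >= m(I) = 11/4. The reverse inequality m*(I \ Q) <= m*(I) = 11/4 is trivial since (I \ Q) is a subset of I. Therefore m*(I \ Q) = 11/4.

11/4


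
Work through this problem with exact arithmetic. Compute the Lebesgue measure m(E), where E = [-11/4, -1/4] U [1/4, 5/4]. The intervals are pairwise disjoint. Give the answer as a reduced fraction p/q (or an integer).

For pairwise disjoint intervals, m(union_i I_i) = sum_i m(I_i),
and m is invariant under swapping open/closed endpoints (single points have measure 0).
So m(E) = sum_i (b_i - a_i).
  I_1 has length -1/4 - (-11/4) = 5/2.
  I_2 has length 5/4 - 1/4 = 1.
Summing:
  m(E) = 5/2 + 1 = 7/2.

7/2


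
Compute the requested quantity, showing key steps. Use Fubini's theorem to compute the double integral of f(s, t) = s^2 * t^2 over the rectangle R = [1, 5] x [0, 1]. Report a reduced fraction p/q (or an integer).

f(s, t) is a tensor product of a function of s and a function of t, and both factors are bounded continuous (hence Lebesgue integrable) on the rectangle, so Fubini's theorem applies:
  integral_R f d(m x m) = (integral_a1^b1 s^2 ds) * (integral_a2^b2 t^2 dt).
Inner integral in s: integral_{1}^{5} s^2 ds = (5^3 - 1^3)/3
  = 124/3.
Inner integral in t: integral_{0}^{1} t^2 dt = (1^3 - 0^3)/3
  = 1/3.
Product: (124/3) * (1/3) = 124/9.

124/9


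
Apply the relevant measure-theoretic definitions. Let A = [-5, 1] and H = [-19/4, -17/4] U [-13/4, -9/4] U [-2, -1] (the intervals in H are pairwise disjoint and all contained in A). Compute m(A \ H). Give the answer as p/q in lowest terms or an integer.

The ambient interval has length m(A) = 1 - (-5) = 6.
Since the holes are disjoint and sit inside A, by finite additivity
  m(H) = sum_i (b_i - a_i), and m(A \ H) = m(A) - m(H).
Computing the hole measures:
  m(H_1) = -17/4 - (-19/4) = 1/2.
  m(H_2) = -9/4 - (-13/4) = 1.
  m(H_3) = -1 - (-2) = 1.
Summed: m(H) = 1/2 + 1 + 1 = 5/2.
So m(A \ H) = 6 - 5/2 = 7/2.

7/2


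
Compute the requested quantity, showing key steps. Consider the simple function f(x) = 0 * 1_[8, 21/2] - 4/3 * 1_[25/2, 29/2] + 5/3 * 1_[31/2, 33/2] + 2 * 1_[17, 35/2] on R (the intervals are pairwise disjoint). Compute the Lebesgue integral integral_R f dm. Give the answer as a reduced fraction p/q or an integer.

For a simple function f = sum_i c_i * 1_{A_i} with disjoint A_i,
  integral f dm = sum_i c_i * m(A_i).
Lengths of the A_i:
  m(A_1) = 21/2 - 8 = 5/2.
  m(A_2) = 29/2 - 25/2 = 2.
  m(A_3) = 33/2 - 31/2 = 1.
  m(A_4) = 35/2 - 17 = 1/2.
Contributions c_i * m(A_i):
  (0) * (5/2) = 0.
  (-4/3) * (2) = -8/3.
  (5/3) * (1) = 5/3.
  (2) * (1/2) = 1.
Total: 0 - 8/3 + 5/3 + 1 = 0.

0


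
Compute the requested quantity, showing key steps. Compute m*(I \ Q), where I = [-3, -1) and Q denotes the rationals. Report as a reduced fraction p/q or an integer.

The interval I = [-3, -1) has m(I) = -1 - (-3) = 2 (endpoints are measure-zero, so open/closed/half-open agree). Write I = (I cap Q) u (I \ Q). The rationals in I are countable, so m*(I cap Q) = 0 (cover each rational by intervals whose total length is arbitrarily small). By countable subadditivity m*(I) <= m*(I cap Q) + m*(I \ Q), hence m*(I \ Q) >= m(I) = 2. The reverse inequality m*(I \ Q) <= m*(I) = 2 is trivial since (I \ Q) is a subset of I. Therefore m*(I \ Q) = 2.

2


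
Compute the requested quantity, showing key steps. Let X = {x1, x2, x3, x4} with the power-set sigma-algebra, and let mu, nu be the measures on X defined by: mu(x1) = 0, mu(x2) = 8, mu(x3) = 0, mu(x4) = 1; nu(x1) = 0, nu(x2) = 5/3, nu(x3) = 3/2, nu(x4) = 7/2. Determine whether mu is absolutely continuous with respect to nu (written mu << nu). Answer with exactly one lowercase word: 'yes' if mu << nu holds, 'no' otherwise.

mu << nu means: every nu-null measurable set is also mu-null; equivalently, for every atom x, if nu({x}) = 0 then mu({x}) = 0.
Checking each atom:
  x1: nu = 0, mu = 0 -> consistent with mu << nu.
  x2: nu = 5/3 > 0 -> no constraint.
  x3: nu = 3/2 > 0 -> no constraint.
  x4: nu = 7/2 > 0 -> no constraint.
No atom violates the condition. Therefore mu << nu.

yes


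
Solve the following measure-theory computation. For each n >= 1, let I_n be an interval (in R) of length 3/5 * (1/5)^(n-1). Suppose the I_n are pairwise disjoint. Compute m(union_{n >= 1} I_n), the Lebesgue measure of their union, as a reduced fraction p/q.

By countable additivity of the Lebesgue measure on pairwise disjoint measurable sets,
  m(union_{n >= 1} I_n) = sum_{n >= 1} m(I_n) = sum_{n >= 1} a * r^(n-1),
  with a = 3/5 and r = 1/5.
Since 0 < r = 1/5 < 1, the geometric series converges:
  sum_{n >= 1} a * r^(n-1) = a / (1 - r).
  = 3/5 / (1 - 1/5)
  = 3/5 / (4/5)
  = 3/4.

3/4


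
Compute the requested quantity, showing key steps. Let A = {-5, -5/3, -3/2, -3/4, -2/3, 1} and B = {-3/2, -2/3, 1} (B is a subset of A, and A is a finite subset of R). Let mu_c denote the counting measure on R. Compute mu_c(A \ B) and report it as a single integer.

Counting measure assigns mu_c(E) = |E| (number of elements) when E is finite. For B subset A, A \ B is the set of elements of A not in B, so |A \ B| = |A| - |B|.
|A| = 6, |B| = 3, so mu_c(A \ B) = 6 - 3 = 3.

3


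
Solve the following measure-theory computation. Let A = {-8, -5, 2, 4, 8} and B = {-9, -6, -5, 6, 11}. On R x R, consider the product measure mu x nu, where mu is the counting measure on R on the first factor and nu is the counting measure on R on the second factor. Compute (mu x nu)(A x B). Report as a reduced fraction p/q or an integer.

For a measurable rectangle A x B, the product measure satisfies
  (mu x nu)(A x B) = mu(A) * nu(B).
  mu(A) = 5.
  nu(B) = 5.
  (mu x nu)(A x B) = 5 * 5 = 25.

25


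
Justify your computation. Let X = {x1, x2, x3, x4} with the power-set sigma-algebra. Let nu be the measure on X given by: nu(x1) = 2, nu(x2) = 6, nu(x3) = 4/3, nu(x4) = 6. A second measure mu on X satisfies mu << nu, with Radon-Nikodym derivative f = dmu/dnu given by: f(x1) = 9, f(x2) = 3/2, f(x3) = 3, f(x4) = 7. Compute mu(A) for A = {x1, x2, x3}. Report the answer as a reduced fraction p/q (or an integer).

By the defining property of the Radon-Nikodym derivative, for every measurable set A,
  mu(A) = integral_A f dnu.
Since nu is a discrete measure concentrated on the atoms of X, the integral over A reduces to the sum
  mu(A) = sum_{x in A} f(x) * nu({x}).
Computing each term:
  x1: f(x1) * nu(x1) = 9 * 2 = 18.
  x2: f(x2) * nu(x2) = 3/2 * 6 = 9.
  x3: f(x3) * nu(x3) = 3 * 4/3 = 4.
Summing: mu(A) = 18 + 9 + 4 = 31.

31


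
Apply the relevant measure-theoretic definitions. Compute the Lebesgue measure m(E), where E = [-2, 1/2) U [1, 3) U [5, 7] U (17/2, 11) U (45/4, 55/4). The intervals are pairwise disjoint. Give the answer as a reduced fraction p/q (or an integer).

For pairwise disjoint intervals, m(union_i I_i) = sum_i m(I_i),
and m is invariant under swapping open/closed endpoints (single points have measure 0).
So m(E) = sum_i (b_i - a_i).
  I_1 has length 1/2 - (-2) = 5/2.
  I_2 has length 3 - 1 = 2.
  I_3 has length 7 - 5 = 2.
  I_4 has length 11 - 17/2 = 5/2.
  I_5 has length 55/4 - 45/4 = 5/2.
Summing:
  m(E) = 5/2 + 2 + 2 + 5/2 + 5/2 = 23/2.

23/2


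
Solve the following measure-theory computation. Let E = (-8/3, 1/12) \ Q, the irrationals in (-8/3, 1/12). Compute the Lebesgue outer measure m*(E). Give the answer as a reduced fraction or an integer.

The interval I = (-8/3, 1/12) has m(I) = 1/12 - (-8/3) = 11/4 (endpoints are measure-zero, so open/closed/half-open agree). Write I = (I cap Q) u (I \ Q). The rationals in I are countable, so m*(I cap Q) = 0 (cover each rational by intervals whose total length is arbitrarily small). By countable subadditivity m*(I) <= m*(I cap Q) + m*(I \ Q), hence m*(I \ Q) >= m(I) = 11/4. The reverse inequality m*(I \ Q) <= m*(I) = 11/4 is trivial since (I \ Q) is a subset of I. Therefore m*(I \ Q) = 11/4.

11/4


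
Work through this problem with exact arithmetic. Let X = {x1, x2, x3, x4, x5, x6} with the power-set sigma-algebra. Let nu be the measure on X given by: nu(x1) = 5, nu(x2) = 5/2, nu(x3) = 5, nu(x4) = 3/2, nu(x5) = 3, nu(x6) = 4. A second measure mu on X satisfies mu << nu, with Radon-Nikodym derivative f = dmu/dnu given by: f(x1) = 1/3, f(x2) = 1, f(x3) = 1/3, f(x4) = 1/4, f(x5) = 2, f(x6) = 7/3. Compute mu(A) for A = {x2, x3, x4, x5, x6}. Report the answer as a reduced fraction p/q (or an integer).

By the defining property of the Radon-Nikodym derivative, for every measurable set A,
  mu(A) = integral_A f dnu.
Since nu is a discrete measure concentrated on the atoms of X, the integral over A reduces to the sum
  mu(A) = sum_{x in A} f(x) * nu({x}).
Computing each term:
  x2: f(x2) * nu(x2) = 1 * 5/2 = 5/2.
  x3: f(x3) * nu(x3) = 1/3 * 5 = 5/3.
  x4: f(x4) * nu(x4) = 1/4 * 3/2 = 3/8.
  x5: f(x5) * nu(x5) = 2 * 3 = 6.
  x6: f(x6) * nu(x6) = 7/3 * 4 = 28/3.
Summing: mu(A) = 5/2 + 5/3 + 3/8 + 6 + 28/3 = 159/8.

159/8


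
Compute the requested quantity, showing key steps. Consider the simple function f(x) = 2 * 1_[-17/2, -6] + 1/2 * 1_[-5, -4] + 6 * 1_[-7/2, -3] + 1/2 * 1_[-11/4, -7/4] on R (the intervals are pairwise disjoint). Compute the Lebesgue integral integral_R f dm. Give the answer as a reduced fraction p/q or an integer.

For a simple function f = sum_i c_i * 1_{A_i} with disjoint A_i,
  integral f dm = sum_i c_i * m(A_i).
Lengths of the A_i:
  m(A_1) = -6 - (-17/2) = 5/2.
  m(A_2) = -4 - (-5) = 1.
  m(A_3) = -3 - (-7/2) = 1/2.
  m(A_4) = -7/4 - (-11/4) = 1.
Contributions c_i * m(A_i):
  (2) * (5/2) = 5.
  (1/2) * (1) = 1/2.
  (6) * (1/2) = 3.
  (1/2) * (1) = 1/2.
Total: 5 + 1/2 + 3 + 1/2 = 9.

9


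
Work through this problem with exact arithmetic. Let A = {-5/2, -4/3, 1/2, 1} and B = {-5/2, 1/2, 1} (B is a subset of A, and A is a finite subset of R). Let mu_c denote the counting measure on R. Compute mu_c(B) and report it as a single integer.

Counting measure assigns mu_c(E) = |E| (number of elements) when E is finite.
B has 3 element(s), so mu_c(B) = 3.

3


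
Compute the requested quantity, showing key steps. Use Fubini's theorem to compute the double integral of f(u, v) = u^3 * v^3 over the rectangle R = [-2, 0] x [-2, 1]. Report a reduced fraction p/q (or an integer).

f(u, v) is a tensor product of a function of u and a function of v, and both factors are bounded continuous (hence Lebesgue integrable) on the rectangle, so Fubini's theorem applies:
  integral_R f d(m x m) = (integral_a1^b1 u^3 du) * (integral_a2^b2 v^3 dv).
Inner integral in u: integral_{-2}^{0} u^3 du = (0^4 - (-2)^4)/4
  = -4.
Inner integral in v: integral_{-2}^{1} v^3 dv = (1^4 - (-2)^4)/4
  = -15/4.
Product: (-4) * (-15/4) = 15.

15


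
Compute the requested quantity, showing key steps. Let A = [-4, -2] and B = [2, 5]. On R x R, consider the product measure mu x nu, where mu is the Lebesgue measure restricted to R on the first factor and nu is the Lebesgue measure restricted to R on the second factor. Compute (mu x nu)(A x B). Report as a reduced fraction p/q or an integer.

For a measurable rectangle A x B, the product measure satisfies
  (mu x nu)(A x B) = mu(A) * nu(B).
  mu(A) = 2.
  nu(B) = 3.
  (mu x nu)(A x B) = 2 * 3 = 6.

6


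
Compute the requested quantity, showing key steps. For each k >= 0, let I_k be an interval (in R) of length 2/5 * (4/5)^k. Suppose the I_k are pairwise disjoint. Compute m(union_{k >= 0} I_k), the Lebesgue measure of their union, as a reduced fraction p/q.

By countable additivity of the Lebesgue measure on pairwise disjoint measurable sets,
  m(union_{k >= 0} I_k) = sum_{k >= 0} m(I_k) = sum_{k >= 0} a * r^k,
  with a = 2/5 and r = 4/5.
Since 0 < r = 4/5 < 1, the geometric series converges:
  sum_{k >= 0} a * r^k = a / (1 - r).
  = 2/5 / (1 - 4/5)
  = 2/5 / (1/5)
  = 2.

2


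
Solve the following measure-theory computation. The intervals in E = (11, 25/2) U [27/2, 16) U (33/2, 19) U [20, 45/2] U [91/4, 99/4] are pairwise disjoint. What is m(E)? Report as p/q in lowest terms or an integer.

For pairwise disjoint intervals, m(union_i I_i) = sum_i m(I_i),
and m is invariant under swapping open/closed endpoints (single points have measure 0).
So m(E) = sum_i (b_i - a_i).
  I_1 has length 25/2 - 11 = 3/2.
  I_2 has length 16 - 27/2 = 5/2.
  I_3 has length 19 - 33/2 = 5/2.
  I_4 has length 45/2 - 20 = 5/2.
  I_5 has length 99/4 - 91/4 = 2.
Summing:
  m(E) = 3/2 + 5/2 + 5/2 + 5/2 + 2 = 11.

11
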